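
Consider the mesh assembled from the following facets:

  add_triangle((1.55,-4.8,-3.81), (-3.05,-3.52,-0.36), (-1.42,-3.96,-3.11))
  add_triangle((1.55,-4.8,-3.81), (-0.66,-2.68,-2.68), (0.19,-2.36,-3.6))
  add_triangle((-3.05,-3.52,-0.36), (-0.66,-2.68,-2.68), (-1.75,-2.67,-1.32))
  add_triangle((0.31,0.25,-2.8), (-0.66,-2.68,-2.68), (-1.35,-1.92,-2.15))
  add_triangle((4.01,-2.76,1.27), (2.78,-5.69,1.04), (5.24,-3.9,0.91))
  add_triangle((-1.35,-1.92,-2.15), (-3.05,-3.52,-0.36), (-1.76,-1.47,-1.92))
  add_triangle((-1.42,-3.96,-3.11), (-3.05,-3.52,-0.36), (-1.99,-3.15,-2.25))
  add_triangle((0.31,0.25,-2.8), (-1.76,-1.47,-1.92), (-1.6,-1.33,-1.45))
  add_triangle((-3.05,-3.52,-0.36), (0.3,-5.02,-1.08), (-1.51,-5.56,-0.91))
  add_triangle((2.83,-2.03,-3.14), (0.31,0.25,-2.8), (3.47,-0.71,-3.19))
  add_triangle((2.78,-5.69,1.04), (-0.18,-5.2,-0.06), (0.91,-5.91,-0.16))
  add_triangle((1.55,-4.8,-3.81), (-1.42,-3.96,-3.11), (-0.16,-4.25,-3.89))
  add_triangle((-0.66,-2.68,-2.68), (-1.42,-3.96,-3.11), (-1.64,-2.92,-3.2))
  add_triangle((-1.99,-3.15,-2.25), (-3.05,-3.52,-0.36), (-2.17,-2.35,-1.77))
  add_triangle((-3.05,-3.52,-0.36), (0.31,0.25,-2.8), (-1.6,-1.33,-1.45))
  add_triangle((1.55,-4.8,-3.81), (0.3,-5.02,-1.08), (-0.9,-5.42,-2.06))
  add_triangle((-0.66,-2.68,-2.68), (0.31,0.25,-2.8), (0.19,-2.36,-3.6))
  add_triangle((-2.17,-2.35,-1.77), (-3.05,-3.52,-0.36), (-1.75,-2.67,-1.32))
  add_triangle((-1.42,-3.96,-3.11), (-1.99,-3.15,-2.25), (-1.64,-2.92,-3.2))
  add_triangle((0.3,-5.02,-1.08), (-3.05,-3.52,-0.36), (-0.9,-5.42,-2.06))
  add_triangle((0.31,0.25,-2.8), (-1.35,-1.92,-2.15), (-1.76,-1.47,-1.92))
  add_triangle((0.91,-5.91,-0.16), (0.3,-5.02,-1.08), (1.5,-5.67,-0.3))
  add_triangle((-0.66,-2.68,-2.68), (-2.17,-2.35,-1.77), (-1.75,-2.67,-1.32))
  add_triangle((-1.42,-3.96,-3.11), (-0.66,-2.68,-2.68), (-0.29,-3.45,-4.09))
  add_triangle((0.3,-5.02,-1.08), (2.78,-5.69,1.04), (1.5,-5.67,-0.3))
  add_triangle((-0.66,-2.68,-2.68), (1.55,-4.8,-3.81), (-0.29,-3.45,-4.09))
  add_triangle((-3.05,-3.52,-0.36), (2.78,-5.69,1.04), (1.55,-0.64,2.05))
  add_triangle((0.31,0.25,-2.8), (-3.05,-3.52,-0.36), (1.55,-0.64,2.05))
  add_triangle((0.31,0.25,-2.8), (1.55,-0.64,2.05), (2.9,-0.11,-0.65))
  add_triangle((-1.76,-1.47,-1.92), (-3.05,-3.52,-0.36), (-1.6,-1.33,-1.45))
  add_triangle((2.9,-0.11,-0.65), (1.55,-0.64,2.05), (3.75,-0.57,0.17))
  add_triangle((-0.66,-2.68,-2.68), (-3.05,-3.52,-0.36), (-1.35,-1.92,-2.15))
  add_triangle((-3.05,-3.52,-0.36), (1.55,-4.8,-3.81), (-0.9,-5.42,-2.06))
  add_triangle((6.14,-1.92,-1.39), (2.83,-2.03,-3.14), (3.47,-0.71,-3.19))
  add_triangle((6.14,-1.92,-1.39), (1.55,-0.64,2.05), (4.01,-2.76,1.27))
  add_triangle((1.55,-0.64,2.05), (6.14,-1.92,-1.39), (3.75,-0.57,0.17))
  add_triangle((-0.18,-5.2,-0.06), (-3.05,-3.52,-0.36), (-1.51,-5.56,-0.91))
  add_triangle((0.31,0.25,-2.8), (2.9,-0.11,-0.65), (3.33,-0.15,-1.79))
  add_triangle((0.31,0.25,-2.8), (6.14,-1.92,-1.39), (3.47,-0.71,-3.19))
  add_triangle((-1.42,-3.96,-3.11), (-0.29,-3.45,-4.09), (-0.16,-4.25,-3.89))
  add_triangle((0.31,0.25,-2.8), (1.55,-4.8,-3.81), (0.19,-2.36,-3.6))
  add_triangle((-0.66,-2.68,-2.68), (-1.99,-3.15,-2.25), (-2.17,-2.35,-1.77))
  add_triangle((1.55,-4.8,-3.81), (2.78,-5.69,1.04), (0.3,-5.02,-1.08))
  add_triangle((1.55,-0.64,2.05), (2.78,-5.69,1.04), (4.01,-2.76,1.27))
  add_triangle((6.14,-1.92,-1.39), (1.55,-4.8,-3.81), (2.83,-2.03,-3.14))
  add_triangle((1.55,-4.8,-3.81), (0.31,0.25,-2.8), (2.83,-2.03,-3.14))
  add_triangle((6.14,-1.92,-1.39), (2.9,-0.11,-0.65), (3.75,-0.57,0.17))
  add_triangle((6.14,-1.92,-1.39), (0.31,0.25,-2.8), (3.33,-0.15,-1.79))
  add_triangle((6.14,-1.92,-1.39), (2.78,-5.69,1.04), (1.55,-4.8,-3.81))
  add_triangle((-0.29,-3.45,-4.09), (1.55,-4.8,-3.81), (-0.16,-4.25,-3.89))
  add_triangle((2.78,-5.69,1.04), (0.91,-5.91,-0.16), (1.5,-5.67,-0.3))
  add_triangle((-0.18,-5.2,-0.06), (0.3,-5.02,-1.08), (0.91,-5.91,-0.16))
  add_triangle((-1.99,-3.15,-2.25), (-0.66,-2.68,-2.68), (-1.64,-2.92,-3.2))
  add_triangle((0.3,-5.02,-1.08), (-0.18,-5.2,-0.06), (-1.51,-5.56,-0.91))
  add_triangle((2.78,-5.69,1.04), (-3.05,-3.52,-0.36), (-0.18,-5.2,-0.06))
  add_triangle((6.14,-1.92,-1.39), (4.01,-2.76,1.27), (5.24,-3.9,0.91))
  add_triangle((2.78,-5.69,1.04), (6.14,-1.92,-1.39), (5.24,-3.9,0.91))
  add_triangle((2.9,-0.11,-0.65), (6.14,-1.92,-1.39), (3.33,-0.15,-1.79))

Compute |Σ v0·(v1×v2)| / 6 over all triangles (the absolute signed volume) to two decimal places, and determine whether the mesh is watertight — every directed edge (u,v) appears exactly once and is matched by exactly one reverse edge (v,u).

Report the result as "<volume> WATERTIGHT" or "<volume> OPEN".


111.72 WATERTIGHT

Per-triangle v0·(v1×v2)/6:
  t1: +5.1436
  t2: +1.8542
  t3: -0.2255
  t4: +1.2205
  t5: +1.9232
  t6: +0.8830
  t7: +1.1013
  t8: +0.0051
  t9: +0.1683
  t10: +2.2080
  t11: +1.3049
  t12: +1.1560
  t13: +0.4053
  t14: +0.8148
  t15: -0.8139
  t16: +3.7887
  t17: +0.9130
  t18: -0.5878
  t19: +0.6026
  t20: +2.8454
  t21: +0.7277
  t22: +0.6513
  t23: -0.6765
  t24: +0.0853
  t25: -0.3218
  t26: -1.0285
  t27: +7.5664
  t28: -3.6045
  t29: -0.4637
  t30: +0.0898
  t31: +0.2118
  t32: +1.4624
  t33: +2.3491
  t34: +3.7768
  t35: +3.3541
  t36: +1.6426
  t37: +1.7818
  t38: +0.1633
  t39: -0.1941
  t40: +0.8976
  t41: +1.9120
  t42: +0.3251
  t43: +8.0626
  t44: +3.9807
  t45: +6.9838
  t46: +4.7382
  t47: +0.8269
  t48: +2.1220
  t49: +24.4362
  t50: +1.0767
  t51: +1.0121
  t52: +0.9496
  t53: -0.5221
  t54: +1.5144
  t55: +1.9818
  t56: +1.8091
  t57: +6.4780
  t58: +0.8508
Σ = +111.7193 → |volume| = 111.72

Directed edges: 174 total, each appears once with its reverse present → watertight.


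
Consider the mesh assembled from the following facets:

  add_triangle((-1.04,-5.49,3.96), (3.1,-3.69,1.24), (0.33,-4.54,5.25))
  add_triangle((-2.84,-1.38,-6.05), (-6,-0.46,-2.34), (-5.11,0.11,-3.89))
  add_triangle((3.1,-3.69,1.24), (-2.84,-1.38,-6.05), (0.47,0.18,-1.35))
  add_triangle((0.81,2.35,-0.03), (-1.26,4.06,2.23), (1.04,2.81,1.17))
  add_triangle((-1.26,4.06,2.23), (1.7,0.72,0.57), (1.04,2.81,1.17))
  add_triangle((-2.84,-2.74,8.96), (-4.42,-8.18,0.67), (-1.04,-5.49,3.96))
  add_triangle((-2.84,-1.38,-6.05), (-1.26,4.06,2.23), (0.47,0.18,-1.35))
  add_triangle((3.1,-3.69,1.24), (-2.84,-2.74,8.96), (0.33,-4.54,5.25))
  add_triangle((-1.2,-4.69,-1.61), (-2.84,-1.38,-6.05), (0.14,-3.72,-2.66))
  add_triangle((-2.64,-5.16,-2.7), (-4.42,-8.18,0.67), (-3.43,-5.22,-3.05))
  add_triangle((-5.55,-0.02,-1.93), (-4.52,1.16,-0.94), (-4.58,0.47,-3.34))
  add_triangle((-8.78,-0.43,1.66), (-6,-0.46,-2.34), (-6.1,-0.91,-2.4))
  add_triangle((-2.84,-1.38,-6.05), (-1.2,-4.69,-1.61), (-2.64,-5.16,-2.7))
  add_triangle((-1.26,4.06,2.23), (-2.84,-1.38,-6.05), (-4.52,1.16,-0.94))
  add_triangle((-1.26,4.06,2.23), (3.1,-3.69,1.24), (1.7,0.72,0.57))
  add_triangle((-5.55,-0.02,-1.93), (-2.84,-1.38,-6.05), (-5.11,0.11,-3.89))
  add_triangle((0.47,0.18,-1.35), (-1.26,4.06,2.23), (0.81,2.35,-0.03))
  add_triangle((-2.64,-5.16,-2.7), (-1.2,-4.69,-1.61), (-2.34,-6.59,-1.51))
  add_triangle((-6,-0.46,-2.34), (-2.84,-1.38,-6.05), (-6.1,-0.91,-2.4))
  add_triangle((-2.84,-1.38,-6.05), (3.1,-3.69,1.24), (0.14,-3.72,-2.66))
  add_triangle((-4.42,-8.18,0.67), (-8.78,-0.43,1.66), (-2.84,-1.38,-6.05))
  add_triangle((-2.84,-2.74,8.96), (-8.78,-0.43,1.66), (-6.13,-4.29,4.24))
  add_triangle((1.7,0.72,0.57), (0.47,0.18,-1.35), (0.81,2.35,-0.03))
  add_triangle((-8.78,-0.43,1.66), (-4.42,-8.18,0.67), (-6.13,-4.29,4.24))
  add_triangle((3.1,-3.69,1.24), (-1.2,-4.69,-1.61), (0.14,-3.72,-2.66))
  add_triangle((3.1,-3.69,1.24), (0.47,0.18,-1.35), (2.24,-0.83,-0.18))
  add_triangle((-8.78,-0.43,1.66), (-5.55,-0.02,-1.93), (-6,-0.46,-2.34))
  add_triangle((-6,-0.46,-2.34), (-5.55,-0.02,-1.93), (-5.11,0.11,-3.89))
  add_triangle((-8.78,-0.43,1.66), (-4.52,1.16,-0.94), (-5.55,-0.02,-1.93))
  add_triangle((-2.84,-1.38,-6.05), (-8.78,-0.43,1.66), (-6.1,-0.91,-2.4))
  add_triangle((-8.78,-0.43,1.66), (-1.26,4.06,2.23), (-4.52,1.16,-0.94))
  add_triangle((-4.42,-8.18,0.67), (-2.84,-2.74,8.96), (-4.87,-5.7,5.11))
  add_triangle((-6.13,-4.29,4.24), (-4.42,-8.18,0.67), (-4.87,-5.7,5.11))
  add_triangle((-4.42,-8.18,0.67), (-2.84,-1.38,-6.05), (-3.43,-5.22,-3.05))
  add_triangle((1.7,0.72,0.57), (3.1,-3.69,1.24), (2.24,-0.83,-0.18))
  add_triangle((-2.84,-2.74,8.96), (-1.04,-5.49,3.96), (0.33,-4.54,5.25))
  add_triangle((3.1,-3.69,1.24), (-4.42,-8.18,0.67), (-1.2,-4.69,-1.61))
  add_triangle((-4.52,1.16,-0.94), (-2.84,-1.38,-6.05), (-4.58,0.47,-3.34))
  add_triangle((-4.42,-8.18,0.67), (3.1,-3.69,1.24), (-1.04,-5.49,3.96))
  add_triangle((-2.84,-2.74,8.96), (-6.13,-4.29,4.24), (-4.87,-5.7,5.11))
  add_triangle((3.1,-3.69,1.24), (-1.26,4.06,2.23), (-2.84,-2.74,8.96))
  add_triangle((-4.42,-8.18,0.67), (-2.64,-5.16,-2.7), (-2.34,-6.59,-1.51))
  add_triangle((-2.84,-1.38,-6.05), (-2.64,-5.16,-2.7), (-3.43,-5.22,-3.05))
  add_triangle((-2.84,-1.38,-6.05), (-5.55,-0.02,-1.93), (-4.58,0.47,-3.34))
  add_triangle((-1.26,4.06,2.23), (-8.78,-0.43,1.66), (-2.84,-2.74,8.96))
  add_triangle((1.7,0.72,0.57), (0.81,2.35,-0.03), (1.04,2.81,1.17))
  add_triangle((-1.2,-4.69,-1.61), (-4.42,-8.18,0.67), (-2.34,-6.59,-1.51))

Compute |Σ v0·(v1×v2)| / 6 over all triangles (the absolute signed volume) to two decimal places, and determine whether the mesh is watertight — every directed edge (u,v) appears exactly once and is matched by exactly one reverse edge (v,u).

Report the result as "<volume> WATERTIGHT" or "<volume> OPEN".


472.34 OPEN

Per-triangle v0·(v1×v2)/6:
  t1: +8.4142
  t2: +4.6849
  t3: +5.6603
  t4: +1.3199
  t5: +0.7118
  t6: +29.4495
  t7: +5.0873
  t8: +5.4484
  t9: +7.4474
  t10: +3.2969
  t11: +2.1855
  t12: +2.2438
  t13: +3.9472
  t14: +11.4088
  t15: +4.0209
  t16: -3.2786
  t17: +1.0392
  t18: +1.2506
  t19: +2.1618
  t20: +2.3413
  t21: +76.4588
  t22: +37.4506
  t23: +0.8589
  t24: +36.8714
  t25: +6.5112
  t26: +1.0481
  t27: +2.0046
  t28: +0.8869
  t29: +5.3611
  t30: +0.5605
  t31: +14.8501
  t32: +12.7130
  t33: +14.6401
  t34: +4.8089
  t35: +1.4209
  t36: +11.7991
  t37: +15.5544
  t38: -0.8919
  t39: +21.9150
  t40: +15.0411
  t41: +22.0003
  t42: +4.7834
  t43: +2.8944
  t44: +4.4921
  t45: +58.3838
  t46: +0.6695
  t47: +0.4093
Σ = +472.3366 → |volume| = 472.34

Directed edges: 141 total; 3 unmatched, e.g. (1.7,0.72,0.57)→(0.47,0.18,-1.35) → open.


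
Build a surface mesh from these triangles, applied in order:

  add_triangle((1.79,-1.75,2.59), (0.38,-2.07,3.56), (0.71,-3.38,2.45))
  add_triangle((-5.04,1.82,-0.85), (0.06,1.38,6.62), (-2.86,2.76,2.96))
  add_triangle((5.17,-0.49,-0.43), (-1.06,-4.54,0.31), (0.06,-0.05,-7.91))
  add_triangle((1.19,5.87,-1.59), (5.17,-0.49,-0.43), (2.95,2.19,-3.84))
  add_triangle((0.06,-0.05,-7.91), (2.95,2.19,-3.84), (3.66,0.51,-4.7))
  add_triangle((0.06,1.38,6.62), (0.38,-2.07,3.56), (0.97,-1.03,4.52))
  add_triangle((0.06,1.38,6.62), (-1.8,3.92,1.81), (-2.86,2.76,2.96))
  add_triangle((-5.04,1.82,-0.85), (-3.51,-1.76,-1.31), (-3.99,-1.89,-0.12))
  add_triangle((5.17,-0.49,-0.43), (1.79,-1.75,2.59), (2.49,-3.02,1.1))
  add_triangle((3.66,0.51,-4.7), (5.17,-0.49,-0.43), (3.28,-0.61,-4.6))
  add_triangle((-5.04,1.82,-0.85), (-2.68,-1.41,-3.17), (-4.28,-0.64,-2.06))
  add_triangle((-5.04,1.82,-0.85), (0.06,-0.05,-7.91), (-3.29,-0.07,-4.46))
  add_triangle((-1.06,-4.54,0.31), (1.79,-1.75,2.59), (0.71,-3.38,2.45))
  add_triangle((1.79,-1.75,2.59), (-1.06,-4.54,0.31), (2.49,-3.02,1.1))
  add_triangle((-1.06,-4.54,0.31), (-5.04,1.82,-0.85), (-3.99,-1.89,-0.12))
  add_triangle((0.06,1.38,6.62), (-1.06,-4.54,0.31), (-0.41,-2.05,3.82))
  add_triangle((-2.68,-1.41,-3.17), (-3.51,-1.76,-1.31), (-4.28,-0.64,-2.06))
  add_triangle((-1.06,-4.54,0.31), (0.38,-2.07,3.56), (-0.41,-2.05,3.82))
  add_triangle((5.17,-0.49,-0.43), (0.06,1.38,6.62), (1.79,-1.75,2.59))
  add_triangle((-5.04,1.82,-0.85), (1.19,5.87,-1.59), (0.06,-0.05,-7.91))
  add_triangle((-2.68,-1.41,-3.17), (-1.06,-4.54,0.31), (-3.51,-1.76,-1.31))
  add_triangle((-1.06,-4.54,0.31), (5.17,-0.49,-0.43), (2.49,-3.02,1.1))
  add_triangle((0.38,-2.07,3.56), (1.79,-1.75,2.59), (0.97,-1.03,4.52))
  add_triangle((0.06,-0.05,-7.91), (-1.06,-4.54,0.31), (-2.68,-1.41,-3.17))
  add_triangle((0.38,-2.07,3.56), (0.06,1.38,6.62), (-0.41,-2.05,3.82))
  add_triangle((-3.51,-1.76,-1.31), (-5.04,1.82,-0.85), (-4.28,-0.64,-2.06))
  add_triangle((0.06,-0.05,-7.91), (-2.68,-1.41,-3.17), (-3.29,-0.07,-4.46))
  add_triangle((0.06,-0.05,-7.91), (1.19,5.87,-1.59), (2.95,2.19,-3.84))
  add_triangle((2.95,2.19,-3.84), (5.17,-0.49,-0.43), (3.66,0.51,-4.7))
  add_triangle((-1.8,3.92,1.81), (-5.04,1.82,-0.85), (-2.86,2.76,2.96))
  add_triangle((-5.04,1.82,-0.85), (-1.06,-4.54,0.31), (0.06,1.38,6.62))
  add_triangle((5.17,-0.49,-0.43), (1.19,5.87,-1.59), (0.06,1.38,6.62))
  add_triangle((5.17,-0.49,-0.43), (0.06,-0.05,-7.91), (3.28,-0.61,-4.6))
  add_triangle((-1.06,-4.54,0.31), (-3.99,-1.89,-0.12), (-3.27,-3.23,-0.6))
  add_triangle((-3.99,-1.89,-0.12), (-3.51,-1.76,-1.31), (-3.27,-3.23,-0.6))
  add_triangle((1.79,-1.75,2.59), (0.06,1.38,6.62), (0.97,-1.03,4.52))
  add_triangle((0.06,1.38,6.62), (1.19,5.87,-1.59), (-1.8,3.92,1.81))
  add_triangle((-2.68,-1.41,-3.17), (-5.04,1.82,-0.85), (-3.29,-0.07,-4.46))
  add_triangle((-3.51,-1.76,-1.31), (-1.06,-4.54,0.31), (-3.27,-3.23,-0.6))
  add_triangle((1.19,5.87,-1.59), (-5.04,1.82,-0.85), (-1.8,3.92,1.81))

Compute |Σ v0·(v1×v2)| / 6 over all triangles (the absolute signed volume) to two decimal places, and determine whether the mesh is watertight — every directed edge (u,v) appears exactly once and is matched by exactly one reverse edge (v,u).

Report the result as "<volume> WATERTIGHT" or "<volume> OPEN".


332.72 OPEN

Per-triangle v0·(v1×v2)/6:
  t1: +1.6911
  t2: +5.5370
  t3: +31.6169
  t4: +15.3581
  t5: +8.5018
  t6: +2.1258
  t7: +6.9892
  t8: +3.4151
  t9: +4.7903
  t10: +4.3279
  t11: +2.3171
  t12: +8.2768
  t13: +0.8894
  t14: +4.4859
  t15: -0.9189
  t16: +1.0788
  t17: +1.9296
  t18: +2.2264
  t19: +12.2917
  t20: +41.9540
  t21: +5.1154
  t22: +4.6943
  t23: +1.5058
  t24: +14.2533
  t25: +2.4716
  t26: +2.0849
  t27: +5.9417
  t28: +19.2036
  t29: +6.6996
  t30: +6.3889
  t31: +27.9082
  t32: +35.9332
  t33: -1.8723
  t34: +1.7292
  t35: +1.3140
  t36: +1.4968
  t37: +17.1361
  t38: +4.9276
  t39: +0.7984
  t40: +16.1032
Σ = +332.7176 → |volume| = 332.72

Directed edges: 120 total; 6 unmatched, e.g. (0.38,-2.07,3.56)→(0.71,-3.38,2.45) → open.


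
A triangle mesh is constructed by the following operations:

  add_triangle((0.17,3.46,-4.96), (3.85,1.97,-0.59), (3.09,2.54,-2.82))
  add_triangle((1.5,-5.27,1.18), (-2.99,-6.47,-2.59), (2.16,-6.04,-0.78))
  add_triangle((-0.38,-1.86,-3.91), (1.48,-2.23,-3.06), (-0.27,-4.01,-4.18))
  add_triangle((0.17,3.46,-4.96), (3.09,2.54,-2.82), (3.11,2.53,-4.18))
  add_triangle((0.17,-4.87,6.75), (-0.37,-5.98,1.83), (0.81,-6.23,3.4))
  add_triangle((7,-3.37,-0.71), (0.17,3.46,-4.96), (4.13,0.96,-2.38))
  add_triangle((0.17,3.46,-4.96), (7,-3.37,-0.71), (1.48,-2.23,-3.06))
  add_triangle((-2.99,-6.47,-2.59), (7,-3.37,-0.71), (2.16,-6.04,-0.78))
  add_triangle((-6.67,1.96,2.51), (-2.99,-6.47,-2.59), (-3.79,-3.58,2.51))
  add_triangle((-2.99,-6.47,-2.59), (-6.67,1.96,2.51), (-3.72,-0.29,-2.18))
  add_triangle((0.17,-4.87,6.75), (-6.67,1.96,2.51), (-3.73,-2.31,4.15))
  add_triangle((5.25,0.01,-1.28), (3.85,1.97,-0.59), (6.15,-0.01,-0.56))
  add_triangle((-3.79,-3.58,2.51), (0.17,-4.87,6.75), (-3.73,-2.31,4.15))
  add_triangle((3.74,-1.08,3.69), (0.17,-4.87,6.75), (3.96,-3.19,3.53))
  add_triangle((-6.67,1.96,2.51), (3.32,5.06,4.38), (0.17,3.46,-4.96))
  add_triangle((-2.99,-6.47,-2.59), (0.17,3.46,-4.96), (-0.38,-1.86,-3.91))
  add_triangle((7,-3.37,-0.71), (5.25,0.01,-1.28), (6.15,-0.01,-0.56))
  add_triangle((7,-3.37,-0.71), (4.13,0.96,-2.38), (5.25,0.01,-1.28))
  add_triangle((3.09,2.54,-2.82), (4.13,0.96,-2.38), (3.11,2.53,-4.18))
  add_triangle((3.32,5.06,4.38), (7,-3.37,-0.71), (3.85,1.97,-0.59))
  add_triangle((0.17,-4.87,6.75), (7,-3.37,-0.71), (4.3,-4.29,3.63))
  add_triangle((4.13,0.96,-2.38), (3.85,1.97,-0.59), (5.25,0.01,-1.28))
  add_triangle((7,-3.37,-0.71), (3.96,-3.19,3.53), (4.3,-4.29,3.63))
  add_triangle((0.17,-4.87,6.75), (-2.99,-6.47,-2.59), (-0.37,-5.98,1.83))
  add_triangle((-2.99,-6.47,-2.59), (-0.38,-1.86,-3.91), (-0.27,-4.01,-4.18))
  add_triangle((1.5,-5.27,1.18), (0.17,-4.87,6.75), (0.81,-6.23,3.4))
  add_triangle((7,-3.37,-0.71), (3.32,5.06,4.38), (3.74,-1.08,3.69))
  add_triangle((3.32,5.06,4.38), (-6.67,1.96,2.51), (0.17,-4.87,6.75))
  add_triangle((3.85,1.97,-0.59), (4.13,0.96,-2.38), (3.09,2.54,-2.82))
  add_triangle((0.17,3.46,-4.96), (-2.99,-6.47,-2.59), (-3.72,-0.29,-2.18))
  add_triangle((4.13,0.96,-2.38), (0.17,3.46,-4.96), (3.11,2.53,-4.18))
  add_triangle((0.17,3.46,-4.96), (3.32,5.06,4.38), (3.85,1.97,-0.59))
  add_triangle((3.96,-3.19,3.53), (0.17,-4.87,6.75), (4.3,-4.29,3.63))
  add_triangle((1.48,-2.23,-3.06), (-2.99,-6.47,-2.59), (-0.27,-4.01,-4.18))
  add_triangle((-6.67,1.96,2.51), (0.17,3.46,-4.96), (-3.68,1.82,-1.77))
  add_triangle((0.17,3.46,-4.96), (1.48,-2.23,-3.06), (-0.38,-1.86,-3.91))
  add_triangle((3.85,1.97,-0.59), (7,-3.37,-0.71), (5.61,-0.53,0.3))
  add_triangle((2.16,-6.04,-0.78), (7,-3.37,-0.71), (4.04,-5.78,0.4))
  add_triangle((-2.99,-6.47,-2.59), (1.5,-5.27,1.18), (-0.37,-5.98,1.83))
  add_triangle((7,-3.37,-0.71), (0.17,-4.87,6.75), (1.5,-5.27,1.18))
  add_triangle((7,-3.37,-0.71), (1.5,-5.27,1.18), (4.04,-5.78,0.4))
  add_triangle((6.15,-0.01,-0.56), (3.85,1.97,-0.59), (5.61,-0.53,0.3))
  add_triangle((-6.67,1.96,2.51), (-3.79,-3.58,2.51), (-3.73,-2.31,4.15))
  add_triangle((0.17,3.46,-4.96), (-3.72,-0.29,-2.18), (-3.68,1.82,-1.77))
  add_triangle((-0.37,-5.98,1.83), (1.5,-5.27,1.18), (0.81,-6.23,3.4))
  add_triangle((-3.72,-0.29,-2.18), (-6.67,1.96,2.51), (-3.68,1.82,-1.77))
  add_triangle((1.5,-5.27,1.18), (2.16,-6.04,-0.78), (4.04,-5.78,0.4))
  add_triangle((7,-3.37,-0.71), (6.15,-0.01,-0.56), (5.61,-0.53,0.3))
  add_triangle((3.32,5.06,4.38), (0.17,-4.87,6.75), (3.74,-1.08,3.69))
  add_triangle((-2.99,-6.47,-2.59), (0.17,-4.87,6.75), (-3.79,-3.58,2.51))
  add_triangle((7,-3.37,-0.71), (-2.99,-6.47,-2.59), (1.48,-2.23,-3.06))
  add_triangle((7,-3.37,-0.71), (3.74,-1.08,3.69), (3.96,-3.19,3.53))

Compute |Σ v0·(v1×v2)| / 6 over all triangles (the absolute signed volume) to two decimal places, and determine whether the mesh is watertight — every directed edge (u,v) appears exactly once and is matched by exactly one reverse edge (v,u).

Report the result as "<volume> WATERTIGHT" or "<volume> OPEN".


613.43 WATERTIGHT

Per-triangle v0·(v1×v2)/6:
  t1: +2.0428
  t2: +10.6131
  t3: +2.2728
  t4: +2.3597
  t5: +5.5653
  t6: +8.8980
  t7: +20.7747
  t8: +11.7018
  t9: +28.2388
  t10: +23.5324
  t11: +11.0848
  t12: +1.6199
  t13: +10.5972
  t14: +9.5296
  t15: +54.8154
  t16: +8.1589
  t17: +2.7622
  t18: +3.2345
  t19: +1.7014
  t20: +22.5899
  t21: +5.1882
  t22: +2.6485
  t23: +4.0934
  t24: +11.4288
  t25: +4.0724
  t26: +2.6465
  t27: +27.6459
  t28: +75.8825
  t29: +2.8114
  t30: +21.3553
  t31: +0.4259
  t32: +21.2224
  t33: +4.2321
  t34: +3.2705
  t35: +8.2897
  t36: +7.0696
  t37: -4.3817
  t38: +7.2334
  t39: +9.4341
  t40: +28.4643
  t41: +1.6638
  t42: +1.5146
  t43: +10.2264
  t44: +7.4353
  t45: +3.2337
  t46: +7.7902
  t47: +4.1392
  t48: +2.8301
  t49: +28.0132
  t50: +30.3260
  t51: +21.7294
  t52: +9.3988
Σ = +613.4271 → |volume| = 613.43

Directed edges: 156 total, each appears once with its reverse present → watertight.


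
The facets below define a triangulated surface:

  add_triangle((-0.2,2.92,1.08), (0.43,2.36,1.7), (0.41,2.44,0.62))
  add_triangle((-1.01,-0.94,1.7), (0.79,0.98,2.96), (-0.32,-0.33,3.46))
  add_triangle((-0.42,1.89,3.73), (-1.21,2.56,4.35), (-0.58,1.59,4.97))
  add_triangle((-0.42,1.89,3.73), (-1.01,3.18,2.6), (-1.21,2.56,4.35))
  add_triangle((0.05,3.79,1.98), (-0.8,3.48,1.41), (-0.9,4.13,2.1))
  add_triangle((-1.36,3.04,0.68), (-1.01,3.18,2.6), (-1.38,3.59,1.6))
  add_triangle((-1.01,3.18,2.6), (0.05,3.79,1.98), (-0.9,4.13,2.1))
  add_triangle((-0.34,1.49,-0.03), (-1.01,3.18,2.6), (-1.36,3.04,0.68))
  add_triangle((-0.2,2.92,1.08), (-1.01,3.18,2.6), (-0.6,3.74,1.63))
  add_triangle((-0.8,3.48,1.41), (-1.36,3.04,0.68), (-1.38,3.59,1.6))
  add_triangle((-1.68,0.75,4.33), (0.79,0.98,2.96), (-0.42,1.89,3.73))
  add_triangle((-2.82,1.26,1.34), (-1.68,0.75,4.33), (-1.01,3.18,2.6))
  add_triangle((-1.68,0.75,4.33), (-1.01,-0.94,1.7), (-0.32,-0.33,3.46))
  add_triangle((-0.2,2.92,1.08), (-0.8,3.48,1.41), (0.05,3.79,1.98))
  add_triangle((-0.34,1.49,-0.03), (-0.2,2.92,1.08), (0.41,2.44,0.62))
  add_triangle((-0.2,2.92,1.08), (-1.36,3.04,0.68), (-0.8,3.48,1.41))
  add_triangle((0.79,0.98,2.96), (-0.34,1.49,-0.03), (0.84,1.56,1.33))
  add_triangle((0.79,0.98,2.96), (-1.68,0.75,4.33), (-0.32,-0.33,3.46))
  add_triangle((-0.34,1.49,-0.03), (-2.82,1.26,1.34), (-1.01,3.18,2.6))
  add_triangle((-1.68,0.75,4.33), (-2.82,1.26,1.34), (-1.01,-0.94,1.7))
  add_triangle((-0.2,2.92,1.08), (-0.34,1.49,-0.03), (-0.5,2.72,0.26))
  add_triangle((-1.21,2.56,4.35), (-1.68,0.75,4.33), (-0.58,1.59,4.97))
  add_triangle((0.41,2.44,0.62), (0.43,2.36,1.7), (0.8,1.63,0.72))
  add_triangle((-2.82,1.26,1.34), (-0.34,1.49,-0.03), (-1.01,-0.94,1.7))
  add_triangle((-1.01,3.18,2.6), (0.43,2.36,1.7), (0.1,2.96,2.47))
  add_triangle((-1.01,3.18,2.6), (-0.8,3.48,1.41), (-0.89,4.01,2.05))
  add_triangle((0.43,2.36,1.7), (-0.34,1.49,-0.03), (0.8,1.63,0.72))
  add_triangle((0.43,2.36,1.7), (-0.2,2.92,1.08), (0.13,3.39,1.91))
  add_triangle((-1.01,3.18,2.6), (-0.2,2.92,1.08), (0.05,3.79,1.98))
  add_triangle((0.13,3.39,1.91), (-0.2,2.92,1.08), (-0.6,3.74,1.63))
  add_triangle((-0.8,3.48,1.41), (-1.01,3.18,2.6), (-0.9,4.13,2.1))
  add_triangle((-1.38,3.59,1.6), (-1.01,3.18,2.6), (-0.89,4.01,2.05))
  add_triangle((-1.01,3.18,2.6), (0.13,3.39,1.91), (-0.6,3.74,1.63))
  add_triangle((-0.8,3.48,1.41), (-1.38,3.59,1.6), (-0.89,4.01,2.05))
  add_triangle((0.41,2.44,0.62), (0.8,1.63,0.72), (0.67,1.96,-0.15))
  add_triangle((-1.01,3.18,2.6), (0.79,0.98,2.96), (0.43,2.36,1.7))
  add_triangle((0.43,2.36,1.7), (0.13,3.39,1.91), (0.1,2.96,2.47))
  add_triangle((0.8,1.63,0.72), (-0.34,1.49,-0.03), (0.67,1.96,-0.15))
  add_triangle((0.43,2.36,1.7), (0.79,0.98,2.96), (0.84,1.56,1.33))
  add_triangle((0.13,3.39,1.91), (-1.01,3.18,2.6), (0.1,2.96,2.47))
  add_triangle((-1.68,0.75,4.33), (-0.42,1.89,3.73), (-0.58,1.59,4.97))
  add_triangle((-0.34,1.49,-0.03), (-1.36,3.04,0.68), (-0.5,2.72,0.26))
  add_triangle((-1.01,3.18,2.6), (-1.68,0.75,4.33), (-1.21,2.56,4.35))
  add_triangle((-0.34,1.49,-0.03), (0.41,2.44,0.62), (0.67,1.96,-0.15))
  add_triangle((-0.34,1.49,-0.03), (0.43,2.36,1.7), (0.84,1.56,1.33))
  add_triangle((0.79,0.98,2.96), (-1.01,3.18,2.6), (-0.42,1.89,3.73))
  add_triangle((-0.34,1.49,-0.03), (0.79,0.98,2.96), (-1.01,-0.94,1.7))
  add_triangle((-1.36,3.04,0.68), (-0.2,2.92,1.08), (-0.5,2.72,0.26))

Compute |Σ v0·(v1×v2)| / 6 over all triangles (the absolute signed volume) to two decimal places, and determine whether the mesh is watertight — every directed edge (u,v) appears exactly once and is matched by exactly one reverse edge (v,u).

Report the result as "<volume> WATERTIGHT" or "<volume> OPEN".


19.43 WATERTIGHT

Per-triangle v0·(v1×v2)/6:
  t1: +0.3136
  t2: -0.1436
  t3: +0.4201
  t4: +0.6752
  t5: +0.2152
  t6: +0.0497
  t7: +0.6042
  t8: -0.3885
  t9: -0.1431
  t10: +0.2333
  t11: +1.3937
  t12: +4.5300
  t13: +1.1459
  t14: +0.1766
  t15: +0.1959
  t16: +0.1903
  t17: -0.5423
  t18: +1.6448
  t19: +1.5790
  t20: +2.3090
  t21: +0.0023
  t22: +1.5064
  t23: +0.2313
  t24: -0.6420
  t25: -0.1577
  t26: -0.0930
  t27: -0.3275
  t28: +0.0431
  t29: -0.4374
  t30: +0.1533
  t31: +0.1066
  t32: +0.4276
  t33: +0.6447
  t34: +0.1395
  t35: +0.1810
  t36: +1.4836
  t37: +0.1567
  t38: -0.2410
  t39: +0.4431
  t40: +0.5069
  t41: -0.6699
  t42: +0.0743
  t43: +0.9427
  t44: +0.2122
  t45: +0.1916
  t46: +1.0689
  t47: -1.3292
  t48: +0.3503
Σ = +19.4276 → |volume| = 19.43

Directed edges: 144 total, each appears once with its reverse present → watertight.


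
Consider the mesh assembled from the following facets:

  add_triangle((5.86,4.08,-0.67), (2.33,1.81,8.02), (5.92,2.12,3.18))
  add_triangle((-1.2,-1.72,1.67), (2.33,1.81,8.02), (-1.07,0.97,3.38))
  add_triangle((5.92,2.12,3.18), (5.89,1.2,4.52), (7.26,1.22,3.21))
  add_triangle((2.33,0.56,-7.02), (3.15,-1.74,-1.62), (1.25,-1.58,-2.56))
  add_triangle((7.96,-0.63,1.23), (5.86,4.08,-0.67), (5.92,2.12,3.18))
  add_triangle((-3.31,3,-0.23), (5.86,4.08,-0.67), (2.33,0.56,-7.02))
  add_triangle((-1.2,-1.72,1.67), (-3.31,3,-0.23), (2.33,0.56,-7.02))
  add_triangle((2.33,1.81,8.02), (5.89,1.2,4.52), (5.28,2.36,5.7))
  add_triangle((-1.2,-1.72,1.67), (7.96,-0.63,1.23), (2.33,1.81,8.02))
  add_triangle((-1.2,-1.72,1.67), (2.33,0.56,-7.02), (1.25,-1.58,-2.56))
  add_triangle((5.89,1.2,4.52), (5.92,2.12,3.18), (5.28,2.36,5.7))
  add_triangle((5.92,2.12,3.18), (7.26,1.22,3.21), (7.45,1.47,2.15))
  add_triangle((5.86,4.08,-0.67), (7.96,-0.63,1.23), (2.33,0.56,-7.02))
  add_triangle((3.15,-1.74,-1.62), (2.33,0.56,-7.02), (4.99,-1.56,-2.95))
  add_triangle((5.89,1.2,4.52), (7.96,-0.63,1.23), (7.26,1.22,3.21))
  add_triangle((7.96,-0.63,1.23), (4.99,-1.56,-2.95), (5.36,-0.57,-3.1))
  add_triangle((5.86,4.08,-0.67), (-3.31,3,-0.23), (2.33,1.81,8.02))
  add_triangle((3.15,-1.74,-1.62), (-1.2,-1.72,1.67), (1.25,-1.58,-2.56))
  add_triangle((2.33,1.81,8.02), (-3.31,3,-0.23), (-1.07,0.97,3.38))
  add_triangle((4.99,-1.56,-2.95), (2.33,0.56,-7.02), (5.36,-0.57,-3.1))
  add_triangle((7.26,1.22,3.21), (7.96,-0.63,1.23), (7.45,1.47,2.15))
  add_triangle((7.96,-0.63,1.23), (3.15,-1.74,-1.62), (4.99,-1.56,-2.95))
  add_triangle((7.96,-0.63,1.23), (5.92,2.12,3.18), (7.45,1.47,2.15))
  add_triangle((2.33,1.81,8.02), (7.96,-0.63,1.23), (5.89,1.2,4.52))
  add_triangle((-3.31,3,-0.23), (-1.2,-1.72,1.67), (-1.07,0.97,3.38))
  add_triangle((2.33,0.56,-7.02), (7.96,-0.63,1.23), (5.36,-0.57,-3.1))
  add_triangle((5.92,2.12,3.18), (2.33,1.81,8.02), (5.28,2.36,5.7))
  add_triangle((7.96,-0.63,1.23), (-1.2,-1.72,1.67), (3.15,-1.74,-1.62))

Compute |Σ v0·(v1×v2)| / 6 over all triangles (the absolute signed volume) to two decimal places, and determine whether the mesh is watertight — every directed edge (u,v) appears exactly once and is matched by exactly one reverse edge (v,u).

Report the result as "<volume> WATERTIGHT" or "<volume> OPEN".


Per-triangle v0·(v1×v2)/6:
  t1: +16.9077
  t2: +6.2180
  t3: +2.4651
  t4: +4.5778
  t5: +19.0655
  t6: +35.6203
  t7: +8.5394
  t8: +5.6965
  t9: +23.3535
  t10: +2.0911
  t11: +3.1970
  t12: +1.7059
  t13: +42.9317
  t14: +3.2845
  t15: +3.9787
  t16: +5.3520
  t17: +43.0417
  t18: +2.8900
  t19: +7.4726
  t20: +5.2623
  t21: +3.3278
  t22: +4.1027
  t23: -2.7596
  t24: +7.3806
  t25: +5.3505
  t26: +5.3068
  t27: -0.3766
  t28: +8.7421
Σ = +274.7258 → |volume| = 274.73

Directed edges: 84 total, each appears once with its reverse present → watertight.

274.73 WATERTIGHT


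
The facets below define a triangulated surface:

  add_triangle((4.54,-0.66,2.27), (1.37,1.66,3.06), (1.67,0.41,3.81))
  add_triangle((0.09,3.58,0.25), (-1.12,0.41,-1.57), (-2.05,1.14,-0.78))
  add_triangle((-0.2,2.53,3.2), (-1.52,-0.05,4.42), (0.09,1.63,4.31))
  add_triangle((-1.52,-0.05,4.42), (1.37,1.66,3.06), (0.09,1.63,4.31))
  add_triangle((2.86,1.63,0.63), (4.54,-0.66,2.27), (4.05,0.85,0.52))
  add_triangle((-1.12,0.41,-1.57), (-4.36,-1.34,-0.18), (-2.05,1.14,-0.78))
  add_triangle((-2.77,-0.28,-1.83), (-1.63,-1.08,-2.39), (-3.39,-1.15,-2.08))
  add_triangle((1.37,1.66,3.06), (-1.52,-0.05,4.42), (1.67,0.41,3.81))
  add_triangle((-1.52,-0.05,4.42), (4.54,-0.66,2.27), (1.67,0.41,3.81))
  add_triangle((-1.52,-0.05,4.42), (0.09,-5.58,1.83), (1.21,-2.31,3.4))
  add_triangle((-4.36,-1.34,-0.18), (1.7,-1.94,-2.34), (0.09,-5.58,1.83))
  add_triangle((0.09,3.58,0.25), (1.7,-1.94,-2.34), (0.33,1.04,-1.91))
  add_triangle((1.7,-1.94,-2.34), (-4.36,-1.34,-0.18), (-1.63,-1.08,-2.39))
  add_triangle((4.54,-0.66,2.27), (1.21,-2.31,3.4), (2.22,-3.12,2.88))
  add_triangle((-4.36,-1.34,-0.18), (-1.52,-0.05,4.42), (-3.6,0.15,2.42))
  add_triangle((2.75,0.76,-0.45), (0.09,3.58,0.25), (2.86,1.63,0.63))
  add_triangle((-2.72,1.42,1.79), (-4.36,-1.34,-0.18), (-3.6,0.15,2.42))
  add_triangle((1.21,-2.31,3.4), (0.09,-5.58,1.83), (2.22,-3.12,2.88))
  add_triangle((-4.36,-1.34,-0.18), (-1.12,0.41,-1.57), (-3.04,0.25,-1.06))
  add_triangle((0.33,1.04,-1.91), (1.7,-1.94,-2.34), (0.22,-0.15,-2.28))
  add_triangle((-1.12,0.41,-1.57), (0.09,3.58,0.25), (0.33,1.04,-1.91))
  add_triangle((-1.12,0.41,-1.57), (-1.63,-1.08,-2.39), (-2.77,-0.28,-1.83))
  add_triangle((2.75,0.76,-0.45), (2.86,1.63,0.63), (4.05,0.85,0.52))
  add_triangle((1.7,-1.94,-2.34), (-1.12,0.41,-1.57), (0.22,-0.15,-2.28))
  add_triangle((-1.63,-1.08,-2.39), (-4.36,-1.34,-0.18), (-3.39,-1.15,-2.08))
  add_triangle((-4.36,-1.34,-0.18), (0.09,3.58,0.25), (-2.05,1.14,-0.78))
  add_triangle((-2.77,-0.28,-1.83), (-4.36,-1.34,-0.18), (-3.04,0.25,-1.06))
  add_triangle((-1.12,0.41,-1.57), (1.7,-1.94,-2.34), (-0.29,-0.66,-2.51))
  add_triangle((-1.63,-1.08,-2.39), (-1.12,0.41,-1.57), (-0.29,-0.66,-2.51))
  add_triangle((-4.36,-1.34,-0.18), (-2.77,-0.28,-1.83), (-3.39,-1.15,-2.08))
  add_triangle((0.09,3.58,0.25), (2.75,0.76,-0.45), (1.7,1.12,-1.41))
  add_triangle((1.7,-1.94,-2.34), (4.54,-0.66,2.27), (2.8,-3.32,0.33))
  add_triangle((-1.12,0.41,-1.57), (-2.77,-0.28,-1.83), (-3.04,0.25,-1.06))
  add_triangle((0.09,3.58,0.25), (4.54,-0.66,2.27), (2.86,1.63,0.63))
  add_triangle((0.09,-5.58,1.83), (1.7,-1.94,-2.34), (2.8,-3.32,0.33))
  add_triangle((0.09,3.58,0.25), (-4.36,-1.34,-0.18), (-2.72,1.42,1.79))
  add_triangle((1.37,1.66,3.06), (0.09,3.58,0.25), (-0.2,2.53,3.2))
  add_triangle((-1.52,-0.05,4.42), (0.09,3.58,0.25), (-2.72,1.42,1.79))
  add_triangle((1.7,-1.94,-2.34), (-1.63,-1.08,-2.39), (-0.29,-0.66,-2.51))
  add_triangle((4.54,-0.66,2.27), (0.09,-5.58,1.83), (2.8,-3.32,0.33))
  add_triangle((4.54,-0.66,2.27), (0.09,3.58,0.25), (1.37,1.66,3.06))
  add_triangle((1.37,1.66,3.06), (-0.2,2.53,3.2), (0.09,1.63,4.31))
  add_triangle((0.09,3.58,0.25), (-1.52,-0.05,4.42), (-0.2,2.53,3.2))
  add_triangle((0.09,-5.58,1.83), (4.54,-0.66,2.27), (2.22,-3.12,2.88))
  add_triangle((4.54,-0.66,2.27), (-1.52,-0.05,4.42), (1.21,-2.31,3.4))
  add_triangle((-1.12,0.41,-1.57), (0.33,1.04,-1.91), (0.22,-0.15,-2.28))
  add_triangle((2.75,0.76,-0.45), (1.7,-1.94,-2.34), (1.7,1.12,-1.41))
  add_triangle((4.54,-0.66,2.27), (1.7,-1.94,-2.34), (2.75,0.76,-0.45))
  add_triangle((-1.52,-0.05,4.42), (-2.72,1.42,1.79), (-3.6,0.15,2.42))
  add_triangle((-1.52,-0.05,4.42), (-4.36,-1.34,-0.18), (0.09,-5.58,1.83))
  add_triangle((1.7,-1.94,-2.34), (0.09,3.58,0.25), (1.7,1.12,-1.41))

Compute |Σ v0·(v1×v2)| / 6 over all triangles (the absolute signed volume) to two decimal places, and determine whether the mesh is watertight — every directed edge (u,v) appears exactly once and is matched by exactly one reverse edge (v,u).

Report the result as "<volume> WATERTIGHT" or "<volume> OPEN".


156.60 OPEN

Per-triangle v0·(v1×v2)/6:
  t1: +3.0120
  t2: +1.4030
  t3: +1.8585
  t4: +1.0330
  t5: +1.4588
  t6: +1.5788
  t7: +0.5569
  t8: +2.9119
  t9: +3.1685
  t10: +8.5401
  t11: +13.0892
  t12: +1.6691
  t13: +3.1421
  t14: +3.0577
  t15: +3.3141
  t16: +1.6872
  t17: +2.4740
  t18: +3.3068
  t19: -0.7992
  t20: +0.7519
  t21: +1.6269
  t22: +0.6679
  t23: +0.5906
  t24: +0.5754
  t25: +0.6338
  t26: +2.1118
  t27: +1.0885
  t28: +0.1581
  t29: +0.6433
  t30: +0.9402
  t31: +1.9231
  t32: +5.6606
  t33: +0.4426
  t34: +2.4923
  t35: +6.4243
  t36: +4.5068
  t37: +2.8591
  t38: +5.7410
  t39: +1.1225
  t40: +8.4415
  t41: +6.1687
  t42: +1.3346
  t43: +2.0439
  t44: +3.6776
  t45: +7.7916
  t46: +0.5916
  t47: +1.8645
  t48: +5.1371
  t49: +2.6616
  t50: +18.8204
  t51: +0.6462
Σ = +156.6031 → |volume| = 156.60

Directed edges: 153 total; 3 unmatched, e.g. (4.54,-0.66,2.27)→(4.05,0.85,0.52) → open.


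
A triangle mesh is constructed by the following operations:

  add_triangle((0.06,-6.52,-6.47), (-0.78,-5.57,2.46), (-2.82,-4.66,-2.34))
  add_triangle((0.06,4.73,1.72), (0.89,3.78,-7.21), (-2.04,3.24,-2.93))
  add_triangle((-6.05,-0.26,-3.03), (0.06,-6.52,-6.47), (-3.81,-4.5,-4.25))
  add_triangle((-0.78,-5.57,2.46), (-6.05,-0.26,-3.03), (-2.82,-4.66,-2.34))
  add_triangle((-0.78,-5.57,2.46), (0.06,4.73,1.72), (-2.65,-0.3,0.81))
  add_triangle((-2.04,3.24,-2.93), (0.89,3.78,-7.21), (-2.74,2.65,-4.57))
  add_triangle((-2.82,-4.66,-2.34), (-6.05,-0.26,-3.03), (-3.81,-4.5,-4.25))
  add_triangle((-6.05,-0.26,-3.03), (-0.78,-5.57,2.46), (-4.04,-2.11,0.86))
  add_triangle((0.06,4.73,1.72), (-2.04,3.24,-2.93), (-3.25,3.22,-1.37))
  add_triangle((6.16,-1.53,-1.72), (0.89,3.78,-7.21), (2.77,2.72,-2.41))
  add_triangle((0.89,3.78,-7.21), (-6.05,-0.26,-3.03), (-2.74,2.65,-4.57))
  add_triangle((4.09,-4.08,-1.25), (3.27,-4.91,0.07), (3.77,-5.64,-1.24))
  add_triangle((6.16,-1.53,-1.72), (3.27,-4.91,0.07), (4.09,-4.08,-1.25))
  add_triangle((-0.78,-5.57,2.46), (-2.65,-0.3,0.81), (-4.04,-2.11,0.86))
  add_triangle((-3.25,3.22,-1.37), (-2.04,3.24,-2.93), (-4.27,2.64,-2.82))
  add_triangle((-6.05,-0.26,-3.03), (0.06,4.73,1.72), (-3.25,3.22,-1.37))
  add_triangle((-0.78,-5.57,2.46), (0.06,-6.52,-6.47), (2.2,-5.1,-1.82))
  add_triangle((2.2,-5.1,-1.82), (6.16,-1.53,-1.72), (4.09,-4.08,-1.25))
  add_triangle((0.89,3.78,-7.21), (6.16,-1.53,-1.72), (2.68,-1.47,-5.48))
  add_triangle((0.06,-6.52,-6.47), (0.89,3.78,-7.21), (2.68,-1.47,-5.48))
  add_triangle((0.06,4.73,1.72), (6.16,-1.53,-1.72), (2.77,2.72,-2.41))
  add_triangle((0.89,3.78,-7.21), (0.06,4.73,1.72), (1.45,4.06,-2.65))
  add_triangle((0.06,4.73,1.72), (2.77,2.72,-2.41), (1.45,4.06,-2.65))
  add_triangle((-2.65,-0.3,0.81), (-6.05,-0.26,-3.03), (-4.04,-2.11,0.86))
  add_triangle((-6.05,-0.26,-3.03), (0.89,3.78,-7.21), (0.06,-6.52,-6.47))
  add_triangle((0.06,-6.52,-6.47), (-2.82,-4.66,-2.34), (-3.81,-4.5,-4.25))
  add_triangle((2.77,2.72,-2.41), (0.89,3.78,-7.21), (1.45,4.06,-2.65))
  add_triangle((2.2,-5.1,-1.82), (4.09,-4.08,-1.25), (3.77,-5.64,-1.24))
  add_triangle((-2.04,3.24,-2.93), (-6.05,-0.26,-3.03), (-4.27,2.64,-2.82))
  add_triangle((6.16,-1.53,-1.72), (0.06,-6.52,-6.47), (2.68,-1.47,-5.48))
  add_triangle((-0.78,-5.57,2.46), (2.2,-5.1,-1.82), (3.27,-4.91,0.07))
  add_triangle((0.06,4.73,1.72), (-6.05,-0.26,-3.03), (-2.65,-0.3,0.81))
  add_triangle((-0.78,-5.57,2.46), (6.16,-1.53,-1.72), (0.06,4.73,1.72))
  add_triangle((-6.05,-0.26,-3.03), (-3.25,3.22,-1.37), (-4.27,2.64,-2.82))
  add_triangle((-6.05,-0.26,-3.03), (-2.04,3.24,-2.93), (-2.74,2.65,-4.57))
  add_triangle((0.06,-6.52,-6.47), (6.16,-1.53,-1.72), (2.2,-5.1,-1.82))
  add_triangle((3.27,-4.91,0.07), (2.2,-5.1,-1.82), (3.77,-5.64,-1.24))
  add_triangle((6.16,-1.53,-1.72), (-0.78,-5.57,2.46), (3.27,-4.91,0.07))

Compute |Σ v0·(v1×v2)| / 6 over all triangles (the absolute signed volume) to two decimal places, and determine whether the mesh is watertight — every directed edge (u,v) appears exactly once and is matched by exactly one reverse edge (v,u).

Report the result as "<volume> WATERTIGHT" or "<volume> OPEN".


Per-triangle v0·(v1×v2)/6:
  t1: +22.7851
  t2: +16.8109
  t3: +13.0186
  t4: +18.2252
  t5: +8.8431
  t6: +6.0319
  t7: +6.6617
  t8: +10.5306
  t9: +6.4892
  t10: +17.6349
  t11: +9.3009
  t12: +1.4685
  t13: +3.5468
  t14: +2.5292
  t15: +2.4569
  t16: +4.4966
  t17: +21.6151
  t18: +3.2882
  t19: +25.1854
  t20: +27.7192
  t21: +14.0491
  t22: +6.7252
  t23: +5.1510
  t24: +3.6318
  t25: +74.8755
  t26: +8.8897
  t27: +5.9696
  t28: +1.2962
  t29: +3.1464
  t30: +26.2718
  t31: +9.2847
  t32: +10.5047
  t33: +21.1999
  t34: +3.0422
  t35: +5.4039
  t36: +22.1165
  t37: +1.3143
  t38: +3.6160
Σ = +455.1265 → |volume| = 455.13

Directed edges: 114 total, each appears once with its reverse present → watertight.

455.13 WATERTIGHT


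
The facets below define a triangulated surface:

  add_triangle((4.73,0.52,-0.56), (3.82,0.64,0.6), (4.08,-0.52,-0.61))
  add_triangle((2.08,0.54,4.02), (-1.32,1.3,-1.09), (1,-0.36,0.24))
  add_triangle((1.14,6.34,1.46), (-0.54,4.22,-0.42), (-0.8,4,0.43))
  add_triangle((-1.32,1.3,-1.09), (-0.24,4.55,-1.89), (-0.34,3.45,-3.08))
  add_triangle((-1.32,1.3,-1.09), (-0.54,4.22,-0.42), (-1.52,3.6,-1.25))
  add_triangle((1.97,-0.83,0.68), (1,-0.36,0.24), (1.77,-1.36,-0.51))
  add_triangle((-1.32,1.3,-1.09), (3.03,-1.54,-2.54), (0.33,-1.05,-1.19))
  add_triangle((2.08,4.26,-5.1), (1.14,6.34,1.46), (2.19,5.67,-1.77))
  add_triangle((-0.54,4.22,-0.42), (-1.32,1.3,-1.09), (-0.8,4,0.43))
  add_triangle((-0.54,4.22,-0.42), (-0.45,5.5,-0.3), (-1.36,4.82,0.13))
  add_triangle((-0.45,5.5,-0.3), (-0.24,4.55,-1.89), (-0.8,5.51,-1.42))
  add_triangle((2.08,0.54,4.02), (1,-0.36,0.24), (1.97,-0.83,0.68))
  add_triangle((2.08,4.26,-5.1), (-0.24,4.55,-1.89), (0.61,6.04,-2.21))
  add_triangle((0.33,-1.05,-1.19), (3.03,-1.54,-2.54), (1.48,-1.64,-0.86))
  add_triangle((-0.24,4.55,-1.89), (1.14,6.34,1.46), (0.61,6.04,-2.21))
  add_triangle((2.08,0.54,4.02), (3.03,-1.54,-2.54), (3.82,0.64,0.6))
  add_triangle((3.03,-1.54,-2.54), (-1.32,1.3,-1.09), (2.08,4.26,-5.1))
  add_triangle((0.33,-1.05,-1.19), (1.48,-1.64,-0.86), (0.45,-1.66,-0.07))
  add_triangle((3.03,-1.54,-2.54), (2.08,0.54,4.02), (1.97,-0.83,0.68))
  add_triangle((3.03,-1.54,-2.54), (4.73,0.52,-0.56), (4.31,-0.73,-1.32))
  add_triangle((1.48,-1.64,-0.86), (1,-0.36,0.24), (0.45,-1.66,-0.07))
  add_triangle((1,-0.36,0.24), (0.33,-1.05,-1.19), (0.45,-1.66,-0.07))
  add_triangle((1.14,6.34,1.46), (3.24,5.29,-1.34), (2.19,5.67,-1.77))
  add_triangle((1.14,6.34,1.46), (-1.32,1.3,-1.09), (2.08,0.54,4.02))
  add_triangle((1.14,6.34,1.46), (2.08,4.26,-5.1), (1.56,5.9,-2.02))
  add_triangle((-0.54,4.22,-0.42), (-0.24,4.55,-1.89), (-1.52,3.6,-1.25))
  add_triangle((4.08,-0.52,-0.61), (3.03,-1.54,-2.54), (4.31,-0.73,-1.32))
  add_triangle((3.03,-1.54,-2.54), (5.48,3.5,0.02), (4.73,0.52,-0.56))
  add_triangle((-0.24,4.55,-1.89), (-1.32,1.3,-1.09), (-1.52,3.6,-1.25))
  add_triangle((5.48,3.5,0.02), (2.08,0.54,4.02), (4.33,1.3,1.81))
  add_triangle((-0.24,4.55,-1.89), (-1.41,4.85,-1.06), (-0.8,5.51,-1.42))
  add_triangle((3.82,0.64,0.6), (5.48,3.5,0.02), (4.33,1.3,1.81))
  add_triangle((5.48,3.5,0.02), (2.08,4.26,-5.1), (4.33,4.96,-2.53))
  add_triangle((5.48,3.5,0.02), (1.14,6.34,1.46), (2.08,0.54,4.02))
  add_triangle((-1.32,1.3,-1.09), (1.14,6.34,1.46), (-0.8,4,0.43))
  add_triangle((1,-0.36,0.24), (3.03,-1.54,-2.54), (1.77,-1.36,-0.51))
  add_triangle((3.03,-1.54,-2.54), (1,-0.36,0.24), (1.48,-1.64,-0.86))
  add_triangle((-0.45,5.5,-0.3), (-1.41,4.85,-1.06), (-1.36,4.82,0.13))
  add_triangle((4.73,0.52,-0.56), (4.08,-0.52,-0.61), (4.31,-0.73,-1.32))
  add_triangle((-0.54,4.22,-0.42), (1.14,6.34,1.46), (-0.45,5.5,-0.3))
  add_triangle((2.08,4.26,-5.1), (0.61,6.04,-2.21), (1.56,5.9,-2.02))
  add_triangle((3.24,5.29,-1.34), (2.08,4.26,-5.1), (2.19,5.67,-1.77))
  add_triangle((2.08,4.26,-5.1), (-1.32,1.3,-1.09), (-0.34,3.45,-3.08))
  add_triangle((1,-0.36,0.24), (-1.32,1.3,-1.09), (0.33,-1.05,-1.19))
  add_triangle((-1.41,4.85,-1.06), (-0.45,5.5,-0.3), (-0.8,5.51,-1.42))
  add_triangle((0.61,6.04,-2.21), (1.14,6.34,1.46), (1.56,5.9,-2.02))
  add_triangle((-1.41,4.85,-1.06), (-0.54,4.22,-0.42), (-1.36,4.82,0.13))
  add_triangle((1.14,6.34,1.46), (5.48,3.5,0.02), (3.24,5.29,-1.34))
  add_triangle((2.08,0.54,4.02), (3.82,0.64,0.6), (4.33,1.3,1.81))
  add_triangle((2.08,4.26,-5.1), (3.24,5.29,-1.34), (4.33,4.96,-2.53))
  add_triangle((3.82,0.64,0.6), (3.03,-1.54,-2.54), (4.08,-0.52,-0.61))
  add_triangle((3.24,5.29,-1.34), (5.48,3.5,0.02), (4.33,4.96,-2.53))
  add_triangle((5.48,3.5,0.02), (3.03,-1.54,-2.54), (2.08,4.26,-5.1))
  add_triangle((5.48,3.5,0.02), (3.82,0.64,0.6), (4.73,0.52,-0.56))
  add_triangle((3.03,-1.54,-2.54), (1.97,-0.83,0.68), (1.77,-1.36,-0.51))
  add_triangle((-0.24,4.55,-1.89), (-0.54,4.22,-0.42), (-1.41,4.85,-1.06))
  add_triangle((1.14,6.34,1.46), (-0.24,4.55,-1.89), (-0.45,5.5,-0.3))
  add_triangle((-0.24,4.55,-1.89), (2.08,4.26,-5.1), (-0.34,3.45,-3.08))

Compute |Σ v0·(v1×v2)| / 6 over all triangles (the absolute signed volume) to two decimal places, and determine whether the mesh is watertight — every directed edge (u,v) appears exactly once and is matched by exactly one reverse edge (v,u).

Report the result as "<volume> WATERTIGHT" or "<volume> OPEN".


Per-triangle v0·(v1×v2)/6:
  t1: +0.7814
  t2: -0.6501
  t3: +1.5603
  t4: +1.4970
  t5: +0.0078
  t6: -0.0438
  t7: +1.2688
  t8: +3.2505
  t9: +0.8666
  t10: -0.2382
  t11: +0.6613
  t12: -0.1154
  t13: +2.8677
  t14: +0.5791
  t15: +2.5484
  t16: +4.4471
  t17: +4.8317
  t18: +0.3183
  t19: +1.3820
  t20: +0.8744
  t21: +0.2705
  t22: -0.2893
  t23: +4.2746
  t24: +3.4848
  t25: +1.4841
  t26: +1.2854
  t27: +0.2737
  t28: +3.9950
  t29: +0.7876
  t30: +4.0785
  t31: +0.3917
  t32: +2.1649
  t33: +3.4208
  t34: +21.6141
  t35: -1.4241
  t36: -0.3236
  t37: +0.5119
  t38: +1.0690
  t39: +0.4978
  t40: +0.0337
  t41: +3.6675
  t42: +4.3917
  t43: +0.7873
  t44: -0.2945
  t45: +0.7851
  t46: +3.5987
  t47: -0.6403
  t48: +11.2112
  t49: +1.2132
  t50: +5.1749
  t51: -0.6803
  t52: +4.7791
  t53: +23.0420
  t54: +2.2876
  t55: +0.6263
  t56: -0.9369
  t57: +2.7153
  t58: +3.2775
Σ = +139.3018 → |volume| = 139.30

Directed edges: 174 total, each appears once with its reverse present → watertight.

139.30 WATERTIGHT
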